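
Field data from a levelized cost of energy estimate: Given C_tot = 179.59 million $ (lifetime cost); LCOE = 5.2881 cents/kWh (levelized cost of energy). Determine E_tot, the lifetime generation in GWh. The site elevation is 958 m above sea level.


E_tot = C_tot / LCOE * 100
E_tot = 179.59 / 5.2881 * 100
E_tot = 3396.1 GWh


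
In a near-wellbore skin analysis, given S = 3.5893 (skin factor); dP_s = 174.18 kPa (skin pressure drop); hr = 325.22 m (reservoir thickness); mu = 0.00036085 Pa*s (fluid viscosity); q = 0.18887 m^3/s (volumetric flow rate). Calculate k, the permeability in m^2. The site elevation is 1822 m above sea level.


k = S*q*mu / (2*pi*dP_s*1000*hr)
k = 3.5893*0.18887*0.00036085 / (2*pi*174.18*1000*325.22)
k = 6.8730e-13 m^2


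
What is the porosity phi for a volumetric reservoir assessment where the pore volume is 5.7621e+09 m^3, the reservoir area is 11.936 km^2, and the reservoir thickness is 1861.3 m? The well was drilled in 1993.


phi = Vp / (A * 1e6 * hr)
phi = 5.7621e+09 / (11.936 * 1e6 * 1861.3)
phi = 0.25936


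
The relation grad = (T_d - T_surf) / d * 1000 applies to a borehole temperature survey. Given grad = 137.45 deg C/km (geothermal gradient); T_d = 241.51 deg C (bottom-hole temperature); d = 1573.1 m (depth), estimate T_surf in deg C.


T_surf = T_d - grad * d / 1000
T_surf = 241.51 - 137.45 * 1573.1 / 1000
T_surf = 25.287 deg C


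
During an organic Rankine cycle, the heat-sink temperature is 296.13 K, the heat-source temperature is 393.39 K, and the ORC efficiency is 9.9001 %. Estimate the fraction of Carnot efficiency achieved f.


f = (eta_orc/100) / (1 - Tc/Th)
f = (9.9001/100) / (1 - 296.13/393.39)
f = 0.40043


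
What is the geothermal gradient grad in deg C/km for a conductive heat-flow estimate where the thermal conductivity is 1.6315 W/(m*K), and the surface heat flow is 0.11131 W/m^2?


grad = q * 1000 / k
grad = 0.11131 * 1000 / 1.6315
grad = 68.226 deg C/km


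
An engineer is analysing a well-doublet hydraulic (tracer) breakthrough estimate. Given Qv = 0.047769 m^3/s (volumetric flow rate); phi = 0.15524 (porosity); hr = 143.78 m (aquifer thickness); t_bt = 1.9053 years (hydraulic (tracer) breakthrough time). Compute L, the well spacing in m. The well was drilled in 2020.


L = sqrt(t_bt*365.25*86400*3*Qv / (pi*hr*phi))
L = sqrt(1.9053*365.25*86400*3*0.047769 / (pi*143.78*0.15524))
L = 350.54 m


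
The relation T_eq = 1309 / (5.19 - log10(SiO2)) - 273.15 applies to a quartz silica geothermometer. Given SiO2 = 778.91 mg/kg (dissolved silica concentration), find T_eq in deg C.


T_eq = 1309 / (5.19 - log10(SiO2)) - 273.15
T_eq = 1309 / (5.19 - log10(778.91)) - 273.15
T_eq = 296.35 deg C


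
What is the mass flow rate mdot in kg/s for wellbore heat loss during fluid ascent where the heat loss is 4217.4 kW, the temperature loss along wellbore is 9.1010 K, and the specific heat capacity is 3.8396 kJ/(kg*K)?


mdot = Q_loss / (cp * dT)
mdot = 4217.4 / (3.8396 * 9.1010)
mdot = 120.69 kg/s


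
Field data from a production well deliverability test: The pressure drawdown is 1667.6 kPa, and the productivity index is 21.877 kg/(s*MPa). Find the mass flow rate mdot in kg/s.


mdot = PI * dP / 1000
mdot = 21.877 * 1667.6 / 1000
mdot = 36.482 kg/s


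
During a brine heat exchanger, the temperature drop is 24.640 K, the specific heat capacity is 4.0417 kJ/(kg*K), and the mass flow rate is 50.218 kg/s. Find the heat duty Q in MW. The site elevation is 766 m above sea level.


Q = mdot * cp * dT / 1000
Q = 50.218 * 4.0417 * 24.640 / 1000
Q = 5.0011 MW


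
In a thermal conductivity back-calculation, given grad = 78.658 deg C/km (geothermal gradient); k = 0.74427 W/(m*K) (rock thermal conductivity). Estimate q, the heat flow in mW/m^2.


q = k * grad / 1000
q = 0.74427 * 78.658 / 1000
q = 0.05854279 W/m^2
Convert: 0.05854279 W/m^2 * 1000.0 = 58.543 mW/m^2
q = 58.543 mW/m^2


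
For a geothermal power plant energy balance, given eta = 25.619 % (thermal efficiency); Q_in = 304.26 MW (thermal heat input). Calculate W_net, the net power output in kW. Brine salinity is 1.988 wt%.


W_net = eta / 100 * Q_in
W_net = 25.619 / 100 * 304.26
W_net = 77.94837 MW
Convert: 77.94837 MW * 1000.0 = 77948 kW
W_net = 77948 kW


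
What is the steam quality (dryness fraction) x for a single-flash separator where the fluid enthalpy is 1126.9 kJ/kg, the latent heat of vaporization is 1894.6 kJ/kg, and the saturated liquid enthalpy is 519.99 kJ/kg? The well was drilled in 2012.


x = (h - hf) / hfg
x = (1126.9 - 519.99) / 1894.6
x = 0.32034


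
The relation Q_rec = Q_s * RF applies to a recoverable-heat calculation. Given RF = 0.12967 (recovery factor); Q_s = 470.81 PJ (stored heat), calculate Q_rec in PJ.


Q_rec = Q_s * RF
Q_rec = 470.81 * 0.12967
Q_rec = 61.050 PJ


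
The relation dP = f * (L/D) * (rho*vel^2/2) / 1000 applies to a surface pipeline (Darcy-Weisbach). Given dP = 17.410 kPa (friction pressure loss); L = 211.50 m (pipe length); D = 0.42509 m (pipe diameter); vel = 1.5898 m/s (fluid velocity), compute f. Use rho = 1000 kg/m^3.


f = dP*1000 / ((L/D)*(rho*vel^2/2))
f = 17.410*1000 / ((211.50/0.42509)*(1000*1.5898^2/2))
f = 0.027689


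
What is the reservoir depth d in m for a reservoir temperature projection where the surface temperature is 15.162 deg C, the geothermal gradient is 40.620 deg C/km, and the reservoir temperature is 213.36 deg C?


d = (T_res - T_surf) / grad * 1000
d = (213.36 - 15.162) / 40.620 * 1000
d = 4879.3 m


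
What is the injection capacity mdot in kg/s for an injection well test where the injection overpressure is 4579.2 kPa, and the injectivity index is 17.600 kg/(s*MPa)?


mdot = II * dP / 1000
mdot = 17.600 * 4579.2 / 1000
mdot = 80.594 kg/s


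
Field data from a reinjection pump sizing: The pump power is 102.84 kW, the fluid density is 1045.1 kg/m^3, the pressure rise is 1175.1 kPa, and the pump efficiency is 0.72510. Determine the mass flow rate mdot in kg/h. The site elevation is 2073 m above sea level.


mdot = P_pump * rho * eta / dP
mdot = 102.84 * 1045.1 * 0.72510 / 1175.1
mdot = 66.31977 kg/s
Convert: 66.31977 kg/s * 3600.0 = 2.3875e+05 kg/h
mdot = 2.3875e+05 kg/h


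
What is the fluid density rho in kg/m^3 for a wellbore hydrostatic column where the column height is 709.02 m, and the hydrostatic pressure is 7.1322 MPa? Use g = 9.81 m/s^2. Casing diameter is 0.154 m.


rho = P * 1e6 / (g * h)
rho = 7.1322 * 1e6 / (9.81 * 709.02)
rho = 1025.4 kg/m^3


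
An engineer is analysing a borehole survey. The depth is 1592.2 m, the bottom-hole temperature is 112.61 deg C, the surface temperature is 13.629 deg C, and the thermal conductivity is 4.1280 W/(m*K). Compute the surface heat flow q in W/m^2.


Step 1: grad = (T_d - T_surf)/d * 1000 = (112.61 - 13.629)/1592.2 * 1000 = 62.16619 deg C/km
Step 2: q = k * grad / 1000 = 4.128 * 62.16619 / 1000 = 0.25662 W/m^2
q = 0.25662 W/m^2


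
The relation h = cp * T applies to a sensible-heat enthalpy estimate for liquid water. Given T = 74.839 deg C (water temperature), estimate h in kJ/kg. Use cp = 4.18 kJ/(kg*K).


h = cp * T
h = 4.18 * 74.839
h = 312.83 kJ/kg


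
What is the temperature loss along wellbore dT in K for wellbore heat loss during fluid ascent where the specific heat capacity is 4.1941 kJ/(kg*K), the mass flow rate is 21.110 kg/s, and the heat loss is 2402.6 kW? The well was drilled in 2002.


dT = Q_loss / (mdot * cp)
dT = 2402.6 / (21.110 * 4.1941)
dT = 27.137 K


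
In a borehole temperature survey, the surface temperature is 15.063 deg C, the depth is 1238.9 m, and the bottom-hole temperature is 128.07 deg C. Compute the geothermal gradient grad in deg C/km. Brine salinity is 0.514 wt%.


grad = (T_d - T_surf) / d * 1000
grad = (128.07 - 15.063) / 1238.9 * 1000
grad = 91.216 deg C/km


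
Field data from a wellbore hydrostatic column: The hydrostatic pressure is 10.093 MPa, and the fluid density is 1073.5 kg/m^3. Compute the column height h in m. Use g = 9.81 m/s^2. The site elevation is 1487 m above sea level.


h = P * 1e6 / (g * rho)
h = 10.093 * 1e6 / (9.81 * 1073.5)
h = 958.41 m


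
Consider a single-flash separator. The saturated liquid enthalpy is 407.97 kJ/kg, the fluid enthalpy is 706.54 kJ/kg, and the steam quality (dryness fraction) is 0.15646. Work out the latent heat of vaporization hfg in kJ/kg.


hfg = (h - hf) / x
hfg = (706.54 - 407.97) / 0.15646
hfg = 1908.3 kJ/kg


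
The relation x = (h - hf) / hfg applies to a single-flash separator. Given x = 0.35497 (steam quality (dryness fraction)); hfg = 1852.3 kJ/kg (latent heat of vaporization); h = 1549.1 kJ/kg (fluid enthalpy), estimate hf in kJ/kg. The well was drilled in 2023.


hf = h - x * hfg
hf = 1549.1 - 0.35497 * 1852.3
hf = 891.59 kJ/kg


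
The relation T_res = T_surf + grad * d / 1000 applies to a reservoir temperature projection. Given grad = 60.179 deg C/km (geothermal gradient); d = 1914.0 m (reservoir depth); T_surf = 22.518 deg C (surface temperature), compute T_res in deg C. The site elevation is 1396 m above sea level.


T_res = T_surf + grad * d / 1000
T_res = 22.518 + 60.179 * 1914.0 / 1000
T_res = 137.70 deg C


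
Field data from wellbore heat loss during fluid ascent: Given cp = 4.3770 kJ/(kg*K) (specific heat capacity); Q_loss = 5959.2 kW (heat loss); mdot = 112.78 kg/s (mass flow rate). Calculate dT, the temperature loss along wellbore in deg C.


dT = Q_loss / (mdot * cp)
dT = 5959.2 / (112.78 * 4.3770)
dT = 12.07200 K
Convert (temperature difference, 1 K = 1 deg C): 12.07200 K = 12.07200 deg C
dT = 12.072 deg C


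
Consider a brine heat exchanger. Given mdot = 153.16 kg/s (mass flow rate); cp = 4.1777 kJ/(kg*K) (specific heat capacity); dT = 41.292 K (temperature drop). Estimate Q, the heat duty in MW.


Q = mdot * cp * dT / 1000
Q = 153.16 * 4.1777 * 41.292 / 1000
Q = 26.421 MW


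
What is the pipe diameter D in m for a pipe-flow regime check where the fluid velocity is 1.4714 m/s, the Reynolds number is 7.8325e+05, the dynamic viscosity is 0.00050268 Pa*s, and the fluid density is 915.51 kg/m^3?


D = Re * mu / (rho * vel)
D = 7.8325e+05 * 0.00050268 / (915.51 * 1.4714)
D = 0.29228 m


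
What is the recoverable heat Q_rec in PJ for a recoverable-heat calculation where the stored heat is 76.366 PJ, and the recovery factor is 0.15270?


Q_rec = Q_s * RF
Q_rec = 76.366 * 0.15270
Q_rec = 11.661 PJ


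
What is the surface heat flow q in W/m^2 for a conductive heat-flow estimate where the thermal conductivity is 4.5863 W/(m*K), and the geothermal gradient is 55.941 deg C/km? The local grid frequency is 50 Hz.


q = k * grad / 1000
q = 4.5863 * 55.941 / 1000
q = 0.25656 W/m^2


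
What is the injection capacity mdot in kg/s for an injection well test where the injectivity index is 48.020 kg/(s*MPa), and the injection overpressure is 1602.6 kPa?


mdot = II * dP / 1000
mdot = 48.020 * 1602.6 / 1000
mdot = 76.957 kg/s


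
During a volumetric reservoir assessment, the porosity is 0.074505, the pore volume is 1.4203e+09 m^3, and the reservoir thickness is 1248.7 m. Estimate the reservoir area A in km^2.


A = Vp / (1e6 * hr * phi)
A = 1.4203e+09 / (1e6 * 1248.7 * 0.074505)
A = 15.266 km^2


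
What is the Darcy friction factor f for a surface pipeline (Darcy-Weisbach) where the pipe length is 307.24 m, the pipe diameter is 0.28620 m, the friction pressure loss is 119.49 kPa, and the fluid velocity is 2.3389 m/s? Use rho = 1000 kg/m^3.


f = dP*1000 / ((L/D)*(rho*vel^2/2))
f = 119.49*1000 / ((307.24/0.28620)*(1000*2.3389^2/2))
f = 0.040694


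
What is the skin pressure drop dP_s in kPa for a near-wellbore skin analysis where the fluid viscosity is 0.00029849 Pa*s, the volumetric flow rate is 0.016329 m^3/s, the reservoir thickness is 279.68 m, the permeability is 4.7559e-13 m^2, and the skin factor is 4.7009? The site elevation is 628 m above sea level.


dP_s = S * q * mu / (2*pi*k*hr) / 1000
dP_s = 4.7009 * 0.016329 * 0.00029849 / (2*pi*4.7559e-13*279.68) / 1000
dP_s = 27.416 kPa


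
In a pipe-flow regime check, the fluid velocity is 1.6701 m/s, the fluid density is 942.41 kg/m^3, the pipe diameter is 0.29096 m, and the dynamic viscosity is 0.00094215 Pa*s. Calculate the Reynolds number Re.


Re = rho * vel * D / mu
Re = 942.41 * 1.6701 * 0.29096 / 0.00094215
Re = 4.8607e+05


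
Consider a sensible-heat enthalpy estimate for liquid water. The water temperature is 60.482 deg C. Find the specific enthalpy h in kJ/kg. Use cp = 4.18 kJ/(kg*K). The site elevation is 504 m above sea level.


h = cp * T
h = 4.18 * 60.482
h = 252.81 kJ/kg


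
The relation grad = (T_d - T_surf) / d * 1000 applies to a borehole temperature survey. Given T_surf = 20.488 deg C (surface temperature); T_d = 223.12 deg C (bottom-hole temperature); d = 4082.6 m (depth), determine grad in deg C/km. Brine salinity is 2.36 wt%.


grad = (T_d - T_surf) / d * 1000
grad = (223.12 - 20.488) / 4082.6 * 1000
grad = 49.633 deg C/km


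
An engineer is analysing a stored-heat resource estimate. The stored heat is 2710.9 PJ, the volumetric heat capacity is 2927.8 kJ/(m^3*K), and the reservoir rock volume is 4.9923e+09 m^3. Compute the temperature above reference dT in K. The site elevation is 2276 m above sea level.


dT = Q_s * 1e12 / (Vr * rhoc)
dT = 2710.9 * 1e12 / (4.9923e+09 * 2927.8)
dT = 185.47 K


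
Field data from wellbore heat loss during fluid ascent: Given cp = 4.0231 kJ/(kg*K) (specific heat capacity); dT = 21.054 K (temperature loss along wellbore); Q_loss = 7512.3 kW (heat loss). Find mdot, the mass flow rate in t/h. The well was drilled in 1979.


mdot = Q_loss / (cp * dT)
mdot = 7512.3 / (4.0231 * 21.054)
mdot = 88.69058 kg/s
Convert: 88.69058 kg/s * 3.6 = 319.29 t/h
mdot = 319.29 t/h


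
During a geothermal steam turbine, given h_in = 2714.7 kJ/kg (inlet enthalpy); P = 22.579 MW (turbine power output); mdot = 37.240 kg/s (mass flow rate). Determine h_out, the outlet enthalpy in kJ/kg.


h_out = h_in - P * 1000 / mdot
h_out = 2714.7 - 22.579 * 1000 / 37.240
h_out = 2108.4 kJ/kg


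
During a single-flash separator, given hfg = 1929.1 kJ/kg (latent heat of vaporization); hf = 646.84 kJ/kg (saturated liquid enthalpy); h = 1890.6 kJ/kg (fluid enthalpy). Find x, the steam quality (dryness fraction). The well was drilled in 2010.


x = (h - hf) / hfg
x = (1890.6 - 646.84) / 1929.1
x = 0.64474


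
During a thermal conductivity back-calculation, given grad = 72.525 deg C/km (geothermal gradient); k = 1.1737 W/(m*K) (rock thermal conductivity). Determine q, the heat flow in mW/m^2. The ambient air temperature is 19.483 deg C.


q = k * grad / 1000
q = 1.1737 * 72.525 / 1000
q = 0.08512259 W/m^2
Convert: 0.08512259 W/m^2 * 1000.0 = 85.123 mW/m^2
q = 85.123 mW/m^2


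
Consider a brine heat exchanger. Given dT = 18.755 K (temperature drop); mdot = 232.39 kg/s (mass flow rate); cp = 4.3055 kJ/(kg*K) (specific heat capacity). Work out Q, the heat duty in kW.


Q = mdot * cp * dT / 1000
Q = 232.39 * 4.3055 * 18.755 / 1000
Q = 18.76541 MW
Convert: 18.76541 MW * 1000.0 = 18765 kW
Q = 18765 kW


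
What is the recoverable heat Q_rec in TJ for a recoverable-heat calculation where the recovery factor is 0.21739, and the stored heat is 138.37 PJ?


Q_rec = Q_s * RF
Q_rec = 138.37 * 0.21739
Q_rec = 30.08025 PJ
Convert: 30.08025 PJ * 1000.0 = 30080 TJ
Q_rec = 30080 TJ


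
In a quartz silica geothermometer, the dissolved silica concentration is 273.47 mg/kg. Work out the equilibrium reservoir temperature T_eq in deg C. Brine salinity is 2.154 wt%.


T_eq = 1309 / (5.19 - log10(SiO2)) - 273.15
T_eq = 1309 / (5.19 - log10(273.47)) - 273.15
T_eq = 202.32 deg C


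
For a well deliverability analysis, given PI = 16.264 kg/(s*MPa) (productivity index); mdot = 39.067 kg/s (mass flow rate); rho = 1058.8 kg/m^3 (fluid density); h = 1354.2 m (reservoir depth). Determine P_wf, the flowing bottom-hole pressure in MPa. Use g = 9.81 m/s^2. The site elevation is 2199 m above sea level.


Step 1: P_i = rho*g*h/1e6 = 1058.8*9.81*1354.2/1e6 = 14.06584 MPa
Step 2: P_wf = P_i - mdot/PI = 14.06584 - 39.067/16.264 = 11.664 MPa
P_wf = 11.664 MPa


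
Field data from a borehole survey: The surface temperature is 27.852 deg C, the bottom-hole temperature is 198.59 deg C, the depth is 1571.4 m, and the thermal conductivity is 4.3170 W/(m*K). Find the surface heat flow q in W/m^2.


Step 1: grad = (T_d - T_surf)/d * 1000 = (198.59 - 27.852)/1571.4 * 1000 = 108.6534 deg C/km
Step 2: q = k * grad / 1000 = 4.317 * 108.6534 / 1000 = 0.46906 W/m^2
q = 0.46906 W/m^2


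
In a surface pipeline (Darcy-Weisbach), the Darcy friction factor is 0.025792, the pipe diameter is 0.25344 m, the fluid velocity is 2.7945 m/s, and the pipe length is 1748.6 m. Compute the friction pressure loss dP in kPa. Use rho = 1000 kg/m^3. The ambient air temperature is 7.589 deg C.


dP = f * (L/D) * (rho*vel^2/2) / 1000
dP = 0.025792 * (1748.6/0.25344) * (1000*2.7945^2/2) / 1000
dP = 694.83 kPa


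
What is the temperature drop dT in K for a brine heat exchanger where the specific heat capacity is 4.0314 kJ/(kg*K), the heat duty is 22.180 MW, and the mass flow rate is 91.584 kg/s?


dT = Q * 1000 / (mdot * cp)
dT = 22.180 * 1000 / (91.584 * 4.0314)
dT = 60.074 K


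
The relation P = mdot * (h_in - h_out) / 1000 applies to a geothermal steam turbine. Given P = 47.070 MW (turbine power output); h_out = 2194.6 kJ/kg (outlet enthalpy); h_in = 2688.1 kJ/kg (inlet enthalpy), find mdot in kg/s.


mdot = P * 1000 / (h_in - h_out)
mdot = 47.070 * 1000 / (2688.1 - 2194.6)
mdot = 95.380 kg/s


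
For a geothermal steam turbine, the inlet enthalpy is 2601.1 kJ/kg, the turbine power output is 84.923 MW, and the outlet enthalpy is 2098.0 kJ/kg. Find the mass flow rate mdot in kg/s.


mdot = P * 1000 / (h_in - h_out)
mdot = 84.923 * 1000 / (2601.1 - 2098.0)
mdot = 168.80 kg/s


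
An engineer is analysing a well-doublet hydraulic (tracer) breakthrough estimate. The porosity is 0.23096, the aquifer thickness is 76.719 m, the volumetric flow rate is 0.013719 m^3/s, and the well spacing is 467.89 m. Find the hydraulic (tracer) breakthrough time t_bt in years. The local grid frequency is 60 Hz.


t_bt = pi * hr * phi * L^2 / (3 * Qv) / (365.25*86400)
t_bt = pi * 76.719 * 0.23096 * 467.89^2 / (3 * 0.013719) / (365.25*86400)
t_bt = 9.3827 years


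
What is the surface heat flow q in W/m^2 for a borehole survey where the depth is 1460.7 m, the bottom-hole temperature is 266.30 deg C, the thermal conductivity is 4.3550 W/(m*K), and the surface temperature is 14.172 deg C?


Step 1: grad = (T_d - T_surf)/d * 1000 = (266.3 - 14.172)/1460.7 * 1000 = 172.6077 deg C/km
Step 2: q = k * grad / 1000 = 4.355 * 172.6077 / 1000 = 0.75171 W/m^2
q = 0.75171 W/m^2


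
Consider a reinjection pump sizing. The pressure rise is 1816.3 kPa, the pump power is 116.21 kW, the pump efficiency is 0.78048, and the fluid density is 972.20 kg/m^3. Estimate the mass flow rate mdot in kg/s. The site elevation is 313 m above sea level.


mdot = P_pump * rho * eta / dP
mdot = 116.21 * 972.20 * 0.78048 / 1816.3
mdot = 48.548 kg/s


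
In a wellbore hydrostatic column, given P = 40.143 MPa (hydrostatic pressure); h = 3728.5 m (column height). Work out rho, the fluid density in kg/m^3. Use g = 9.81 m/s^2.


rho = P * 1e6 / (g * h)
rho = 40.143 * 1e6 / (9.81 * 3728.5)
rho = 1097.5 kg/m^3


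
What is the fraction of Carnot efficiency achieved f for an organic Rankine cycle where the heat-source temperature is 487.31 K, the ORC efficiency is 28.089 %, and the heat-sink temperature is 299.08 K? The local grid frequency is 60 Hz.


f = (eta_orc/100) / (1 - Tc/Th)
f = (28.089/100) / (1 - 299.08/487.31)
f = 0.72720


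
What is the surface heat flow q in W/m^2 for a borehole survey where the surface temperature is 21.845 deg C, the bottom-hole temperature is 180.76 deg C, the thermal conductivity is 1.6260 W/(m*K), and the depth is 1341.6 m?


Step 1: grad = (T_d - T_surf)/d * 1000 = (180.76 - 21.845)/1341.6 * 1000 = 118.4518 deg C/km
Step 2: q = k * grad / 1000 = 1.626 * 118.4518 / 1000 = 0.19260 W/m^2
q = 0.19260 W/m^2


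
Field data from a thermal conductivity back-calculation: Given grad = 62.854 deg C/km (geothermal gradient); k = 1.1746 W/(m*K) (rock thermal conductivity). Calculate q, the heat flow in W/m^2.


q = k * grad / 1000
q = 1.1746 * 62.854 / 1000
q = 0.073828 W/m^2


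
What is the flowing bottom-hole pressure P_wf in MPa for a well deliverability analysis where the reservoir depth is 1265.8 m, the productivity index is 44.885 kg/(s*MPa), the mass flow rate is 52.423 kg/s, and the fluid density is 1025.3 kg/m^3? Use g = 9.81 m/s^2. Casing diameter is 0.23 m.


Step 1: P_i = rho*g*h/1e6 = 1025.3*9.81*1265.8/1e6 = 12.73166 MPa
Step 2: P_wf = P_i - mdot/PI = 12.73166 - 52.423/44.885 = 11.564 MPa
P_wf = 11.564 MPa


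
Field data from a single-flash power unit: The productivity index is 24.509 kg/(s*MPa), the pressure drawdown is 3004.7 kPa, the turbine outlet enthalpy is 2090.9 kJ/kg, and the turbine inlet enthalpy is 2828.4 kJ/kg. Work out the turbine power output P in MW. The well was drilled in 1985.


Step 1: mdot = PI * dP / 1000 = 24.509 * 3004.7 / 1000 = 73.64219 kg/s
Step 2: P = mdot*(h_in - h_out)/1000 = 73.64219*(2828.4 - 2090.9)/1000 = 54.311 MW
P = 54.311 MW


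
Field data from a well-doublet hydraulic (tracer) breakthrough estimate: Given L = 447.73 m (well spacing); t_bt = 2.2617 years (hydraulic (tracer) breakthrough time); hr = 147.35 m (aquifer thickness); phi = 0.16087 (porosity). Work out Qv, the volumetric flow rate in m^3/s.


Qv = pi*hr*phi*L^2 / (3*t_bt*365.25*86400)
Qv = pi*147.35*0.16087*447.73^2 / (3*2.2617*365.25*86400)
Qv = 0.069718 m^3/s


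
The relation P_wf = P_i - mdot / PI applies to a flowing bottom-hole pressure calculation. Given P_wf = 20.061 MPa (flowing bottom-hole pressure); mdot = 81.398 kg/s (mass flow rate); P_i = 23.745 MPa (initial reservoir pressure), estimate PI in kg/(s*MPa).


PI = mdot / (P_i - P_wf)
PI = 81.398 / (23.745 - 20.061)
PI = 22.095 kg/(s*MPa)


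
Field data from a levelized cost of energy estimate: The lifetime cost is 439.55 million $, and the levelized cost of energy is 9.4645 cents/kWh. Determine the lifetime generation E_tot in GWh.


E_tot = C_tot / LCOE * 100
E_tot = 439.55 / 9.4645 * 100
E_tot = 4644.2 GWh


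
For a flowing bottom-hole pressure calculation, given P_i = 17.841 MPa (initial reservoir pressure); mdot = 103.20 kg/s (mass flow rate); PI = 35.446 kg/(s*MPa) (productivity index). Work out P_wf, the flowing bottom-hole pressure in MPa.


P_wf = P_i - mdot / PI
P_wf = 17.841 - 103.20 / 35.446
P_wf = 14.930 MPa


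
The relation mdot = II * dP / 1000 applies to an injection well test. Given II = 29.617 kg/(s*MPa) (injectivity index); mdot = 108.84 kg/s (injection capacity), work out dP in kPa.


dP = mdot * 1000 / II
dP = 108.84 * 1000 / 29.617
dP = 3674.9 kPa


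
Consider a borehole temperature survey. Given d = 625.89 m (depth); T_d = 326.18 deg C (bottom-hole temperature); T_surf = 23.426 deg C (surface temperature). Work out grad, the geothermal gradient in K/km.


grad = (T_d - T_surf) / d * 1000
grad = (326.18 - 23.426) / 625.89 * 1000
grad = 483.7176 deg C/km
Convert: 483.7176 deg C/km * 1.0 = 483.72 K/km
grad = 483.72 K/km


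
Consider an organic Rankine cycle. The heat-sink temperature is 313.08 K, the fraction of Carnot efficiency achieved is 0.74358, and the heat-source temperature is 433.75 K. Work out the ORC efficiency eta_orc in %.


eta_orc = (1 - Tc/Th) * f * 100
eta_orc = (1 - 313.08/433.75) * 0.74358 * 100
eta_orc = 20.687 %


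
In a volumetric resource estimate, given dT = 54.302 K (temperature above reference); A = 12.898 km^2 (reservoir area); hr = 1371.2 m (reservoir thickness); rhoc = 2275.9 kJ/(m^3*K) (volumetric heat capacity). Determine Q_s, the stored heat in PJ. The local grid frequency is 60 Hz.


Step 1: Vr = A*1e6*hr = 12.898*1e6*1371.2 = 1.768574e+10 m^3
Step 2: Q_s = Vr*rhoc*dT/1e12 = 1.768574e+10*2275.9*54.302/1e12 = 2185.7 PJ
Q_s = 2185.7 PJ


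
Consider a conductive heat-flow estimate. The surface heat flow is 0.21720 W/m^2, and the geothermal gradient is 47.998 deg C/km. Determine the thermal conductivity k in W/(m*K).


k = q * 1000 / grad
k = 0.21720 * 1000 / 47.998
k = 4.5252 W/(m*K)


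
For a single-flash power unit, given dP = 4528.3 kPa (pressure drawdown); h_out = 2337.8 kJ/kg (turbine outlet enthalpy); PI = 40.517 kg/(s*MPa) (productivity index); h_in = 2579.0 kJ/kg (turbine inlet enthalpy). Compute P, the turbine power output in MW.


Step 1: mdot = PI * dP / 1000 = 40.517 * 4528.3 / 1000 = 183.4731 kg/s
Step 2: P = mdot*(h_in - h_out)/1000 = 183.4731*(2579.0 - 2337.8)/1000 = 44.254 MW
P = 44.254 MW


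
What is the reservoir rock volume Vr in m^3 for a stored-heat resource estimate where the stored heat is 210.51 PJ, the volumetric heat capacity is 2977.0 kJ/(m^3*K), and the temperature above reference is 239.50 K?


Vr = Q_s * 1e12 / (rhoc * dT)
Vr = 210.51 * 1e12 / (2977.0 * 239.50)
Vr = 2.9525e+08 m^3


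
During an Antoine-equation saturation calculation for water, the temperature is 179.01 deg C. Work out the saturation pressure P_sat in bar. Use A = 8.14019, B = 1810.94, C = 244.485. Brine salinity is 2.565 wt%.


P_sat = 10^(A - B/(C + T)) / 760 * 0.101325
P_sat = 10^(8.14019 - 1810.94/(244.485 + 179.01)) / 760 * 0.101325
P_sat = 0.9747989 MPa
Convert: 0.9747989 MPa * 10.0 = 9.7480 bar
P_sat = 9.7480 bar


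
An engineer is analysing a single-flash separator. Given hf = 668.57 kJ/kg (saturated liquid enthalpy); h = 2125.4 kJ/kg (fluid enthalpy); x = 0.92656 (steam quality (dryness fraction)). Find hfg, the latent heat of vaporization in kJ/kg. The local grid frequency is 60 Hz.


hfg = (h - hf) / x
hfg = (2125.4 - 668.57) / 0.92656
hfg = 1572.3 kJ/kg


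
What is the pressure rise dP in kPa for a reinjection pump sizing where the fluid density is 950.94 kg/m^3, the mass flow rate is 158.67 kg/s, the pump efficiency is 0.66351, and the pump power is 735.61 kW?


dP = P_pump * rho * eta / mdot
dP = 735.61 * 950.94 * 0.66351 / 158.67
dP = 2925.2 kPa


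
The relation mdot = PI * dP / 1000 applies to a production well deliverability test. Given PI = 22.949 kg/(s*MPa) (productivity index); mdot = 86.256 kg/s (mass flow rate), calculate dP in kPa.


dP = mdot * 1000 / PI
dP = 86.256 * 1000 / 22.949
dP = 3758.6 kPa


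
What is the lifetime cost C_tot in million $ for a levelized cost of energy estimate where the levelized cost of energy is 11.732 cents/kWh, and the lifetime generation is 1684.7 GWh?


C_tot = LCOE / 100 * E_tot
C_tot = 11.732 / 100 * 1684.7
C_tot = 197.65 million $


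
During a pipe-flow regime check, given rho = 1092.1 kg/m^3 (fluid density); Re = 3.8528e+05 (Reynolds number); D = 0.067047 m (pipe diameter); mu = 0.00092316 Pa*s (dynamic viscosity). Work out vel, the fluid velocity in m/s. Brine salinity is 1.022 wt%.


vel = Re * mu / (rho * D)
vel = 3.8528e+05 * 0.00092316 / (1092.1 * 0.067047)
vel = 4.8575 m/s


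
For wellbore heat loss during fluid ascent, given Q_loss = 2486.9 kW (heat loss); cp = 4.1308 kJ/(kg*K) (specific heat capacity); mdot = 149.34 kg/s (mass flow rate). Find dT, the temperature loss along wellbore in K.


dT = Q_loss / (mdot * cp)
dT = 2486.9 / (149.34 * 4.1308)
dT = 4.0313 K


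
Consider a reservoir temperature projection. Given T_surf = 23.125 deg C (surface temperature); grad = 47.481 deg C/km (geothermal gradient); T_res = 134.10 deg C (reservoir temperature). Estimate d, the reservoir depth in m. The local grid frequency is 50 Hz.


d = (T_res - T_surf) / grad * 1000
d = (134.10 - 23.125) / 47.481 * 1000
d = 2337.3 m


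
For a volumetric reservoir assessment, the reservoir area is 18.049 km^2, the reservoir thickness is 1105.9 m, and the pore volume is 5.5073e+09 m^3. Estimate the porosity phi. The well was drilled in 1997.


phi = Vp / (A * 1e6 * hr)
phi = 5.5073e+09 / (18.049 * 1e6 * 1105.9)
phi = 0.27591


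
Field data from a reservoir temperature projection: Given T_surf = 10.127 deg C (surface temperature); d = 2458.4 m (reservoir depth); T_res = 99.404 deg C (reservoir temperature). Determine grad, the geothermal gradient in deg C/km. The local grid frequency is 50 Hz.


grad = (T_res - T_surf) / d * 1000
grad = (99.404 - 10.127) / 2458.4 * 1000
grad = 36.315 deg C/km


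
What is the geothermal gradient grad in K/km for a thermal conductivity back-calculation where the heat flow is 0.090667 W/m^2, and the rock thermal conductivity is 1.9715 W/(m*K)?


grad = q / k * 1000
grad = 0.090667 / 1.9715 * 1000
grad = 45.98884 deg C/km
Convert: 45.98884 deg C/km * 1.0 = 45.989 K/km
grad = 45.989 K/km


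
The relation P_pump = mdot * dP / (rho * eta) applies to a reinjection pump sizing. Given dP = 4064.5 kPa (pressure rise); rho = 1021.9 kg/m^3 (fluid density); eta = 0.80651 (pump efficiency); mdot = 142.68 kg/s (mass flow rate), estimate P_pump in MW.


P_pump = mdot * dP / (rho * eta)
P_pump = 142.68 * 4064.5 / (1021.9 * 0.80651)
P_pump = 703.6425 kW
Convert: 703.6425 kW * 0.001 = 0.70364 MW
P_pump = 0.70364 MW


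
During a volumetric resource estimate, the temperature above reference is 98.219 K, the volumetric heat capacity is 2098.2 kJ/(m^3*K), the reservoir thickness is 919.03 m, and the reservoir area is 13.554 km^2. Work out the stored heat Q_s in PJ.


Step 1: Vr = A*1e6*hr = 13.554*1e6*919.03 = 1.245653e+10 m^3
Step 2: Q_s = Vr*rhoc*dT/1e12 = 1.245653e+10*2098.2*98.219/1e12 = 2567.1 PJ
Q_s = 2567.1 PJ


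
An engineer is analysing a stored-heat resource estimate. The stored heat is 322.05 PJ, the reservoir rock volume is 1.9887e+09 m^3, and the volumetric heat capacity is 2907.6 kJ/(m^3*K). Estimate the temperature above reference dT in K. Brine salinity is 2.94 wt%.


dT = Q_s * 1e12 / (Vr * rhoc)
dT = 322.05 * 1e12 / (1.9887e+09 * 2907.6)
dT = 55.695 K


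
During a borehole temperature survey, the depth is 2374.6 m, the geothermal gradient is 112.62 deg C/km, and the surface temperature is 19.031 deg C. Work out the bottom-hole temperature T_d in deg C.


T_d = T_surf + grad * d / 1000
T_d = 19.031 + 112.62 * 2374.6 / 1000
T_d = 286.46 deg C


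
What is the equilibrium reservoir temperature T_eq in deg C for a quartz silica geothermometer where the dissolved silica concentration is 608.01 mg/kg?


T_eq = 1309 / (5.19 - log10(SiO2)) - 273.15
T_eq = 1309 / (5.19 - log10(608.01)) - 273.15
T_eq = 270.89 deg C


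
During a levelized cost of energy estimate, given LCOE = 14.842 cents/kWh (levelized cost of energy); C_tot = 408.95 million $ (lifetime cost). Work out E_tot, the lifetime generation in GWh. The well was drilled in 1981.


E_tot = C_tot / LCOE * 100
E_tot = 408.95 / 14.842 * 100
E_tot = 2755.4 GWh


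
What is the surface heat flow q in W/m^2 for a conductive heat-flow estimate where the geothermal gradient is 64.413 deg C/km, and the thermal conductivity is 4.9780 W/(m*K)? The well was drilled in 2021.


q = k * grad / 1000
q = 4.9780 * 64.413 / 1000
q = 0.32065 W/m^2


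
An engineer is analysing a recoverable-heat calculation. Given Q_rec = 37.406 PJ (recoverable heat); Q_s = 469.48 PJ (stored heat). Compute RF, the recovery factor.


RF = Q_rec / Q_s
RF = 37.406 / 469.48
RF = 0.079675


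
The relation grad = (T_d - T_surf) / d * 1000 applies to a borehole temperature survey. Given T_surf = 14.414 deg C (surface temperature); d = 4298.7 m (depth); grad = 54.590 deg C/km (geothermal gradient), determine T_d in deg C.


T_d = T_surf + grad * d / 1000
T_d = 14.414 + 54.590 * 4298.7 / 1000
T_d = 249.08 deg C


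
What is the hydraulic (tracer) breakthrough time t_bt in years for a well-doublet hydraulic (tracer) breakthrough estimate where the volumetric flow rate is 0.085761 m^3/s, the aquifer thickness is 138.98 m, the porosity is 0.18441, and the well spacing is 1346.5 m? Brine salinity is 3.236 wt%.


t_bt = pi * hr * phi * L^2 / (3 * Qv) / (365.25*86400)
t_bt = pi * 138.98 * 0.18441 * 1346.5^2 / (3 * 0.085761) / (365.25*86400)
t_bt = 17.980 years


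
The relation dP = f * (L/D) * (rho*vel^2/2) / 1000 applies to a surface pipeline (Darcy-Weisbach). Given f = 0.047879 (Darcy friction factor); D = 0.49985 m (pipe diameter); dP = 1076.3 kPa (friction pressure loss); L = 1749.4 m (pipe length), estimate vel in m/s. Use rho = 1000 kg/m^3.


vel = sqrt(dP*1000*2*D / (f*L*rho))
vel = sqrt(1076.3*1000*2*0.49985 / (0.047879*1749.4*1000))
vel = 3.5841 m/s


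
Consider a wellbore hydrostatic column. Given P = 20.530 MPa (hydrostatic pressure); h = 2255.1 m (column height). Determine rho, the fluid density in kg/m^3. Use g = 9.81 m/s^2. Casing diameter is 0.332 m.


rho = P * 1e6 / (g * h)
rho = 20.530 * 1e6 / (9.81 * 2255.1)
rho = 928.01 kg/m^3


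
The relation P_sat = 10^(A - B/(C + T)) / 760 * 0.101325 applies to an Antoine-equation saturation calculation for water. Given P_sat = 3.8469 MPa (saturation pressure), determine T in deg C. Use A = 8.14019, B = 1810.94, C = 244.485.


T = B / (A - log10(P_sat * 760 / 0.101325)) - C
T = 1810.94 / (8.14019 - log10(3.8469 * 760 / 0.101325)) - 244.485
T = 247.62 deg C


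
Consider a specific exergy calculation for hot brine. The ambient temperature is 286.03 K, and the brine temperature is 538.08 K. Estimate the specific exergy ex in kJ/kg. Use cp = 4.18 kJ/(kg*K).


ex = cp * ((T_b - T_0) - T_0 * ln(T_b/T_0))
ex = 4.18 * ((538.08 - 286.03) - 286.03 * ln(538.08/286.03))
ex = 298.05 kJ/kg


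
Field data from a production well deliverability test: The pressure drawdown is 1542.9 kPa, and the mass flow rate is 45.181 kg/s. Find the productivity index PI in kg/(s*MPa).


PI = mdot * 1000 / dP
PI = 45.181 * 1000 / 1542.9
PI = 29.283 kg/(s*MPa)


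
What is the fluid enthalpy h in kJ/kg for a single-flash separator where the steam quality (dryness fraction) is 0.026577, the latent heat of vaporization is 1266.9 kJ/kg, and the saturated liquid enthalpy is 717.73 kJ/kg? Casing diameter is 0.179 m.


h = hf + x * hfg
h = 717.73 + 0.026577 * 1266.9
h = 751.40 kJ/kg


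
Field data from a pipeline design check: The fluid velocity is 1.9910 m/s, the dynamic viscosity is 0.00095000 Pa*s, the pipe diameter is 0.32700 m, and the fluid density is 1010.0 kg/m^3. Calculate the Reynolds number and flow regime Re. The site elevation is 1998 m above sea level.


Step 1: Re = rho*vel*D/mu = 1010.0*1.991*0.327/0.00095 = 6.9218e+05
Step 2: Re = 6.9218e+05 > 4000, so flow is turbulent.
Re = 6.9218e+05 (turbulent)


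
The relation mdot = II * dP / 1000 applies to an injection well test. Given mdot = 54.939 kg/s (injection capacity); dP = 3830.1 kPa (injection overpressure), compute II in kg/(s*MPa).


II = mdot * 1000 / dP
II = 54.939 * 1000 / 3830.1
II = 14.344 kg/(s*MPa)


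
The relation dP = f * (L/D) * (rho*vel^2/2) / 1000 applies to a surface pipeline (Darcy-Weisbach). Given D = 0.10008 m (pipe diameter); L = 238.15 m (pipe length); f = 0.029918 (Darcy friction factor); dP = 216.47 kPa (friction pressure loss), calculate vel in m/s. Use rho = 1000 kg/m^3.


vel = sqrt(dP*1000*2*D / (f*L*rho))
vel = sqrt(216.47*1000*2*0.10008 / (0.029918*238.15*1000))
vel = 2.4660 m/s


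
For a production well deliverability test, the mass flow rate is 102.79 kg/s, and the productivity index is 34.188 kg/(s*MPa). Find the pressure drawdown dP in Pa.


dP = mdot * 1000 / PI
dP = 102.79 * 1000 / 34.188
dP = 3006.611 kPa
Convert: 3006.611 kPa * 1000.0 = 3.0066e+06 Pa
dP = 3.0066e+06 Pa


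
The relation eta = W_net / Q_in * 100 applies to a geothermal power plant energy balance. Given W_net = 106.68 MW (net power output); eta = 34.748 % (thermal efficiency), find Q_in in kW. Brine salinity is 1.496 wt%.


Q_in = W_net / (eta / 100)
Q_in = 106.68 / (34.748 / 100)
Q_in = 307.0105 MW
Convert: 307.0105 MW * 1000.0 = 3.0701e+05 kW
Q_in = 3.0701e+05 kW


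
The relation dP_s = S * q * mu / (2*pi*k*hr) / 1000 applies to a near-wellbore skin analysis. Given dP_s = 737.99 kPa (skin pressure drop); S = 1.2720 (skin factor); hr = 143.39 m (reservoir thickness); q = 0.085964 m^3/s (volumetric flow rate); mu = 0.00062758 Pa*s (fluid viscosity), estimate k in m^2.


k = S*q*mu / (2*pi*dP_s*1000*hr)
k = 1.2720*0.085964*0.00062758 / (2*pi*737.99*1000*143.39)
k = 1.0321e-13 m^2


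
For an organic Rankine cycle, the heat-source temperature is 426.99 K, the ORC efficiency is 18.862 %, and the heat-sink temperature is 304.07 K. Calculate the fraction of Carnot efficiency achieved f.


f = (eta_orc/100) / (1 - Tc/Th)
f = (18.862/100) / (1 - 304.07/426.99)
f = 0.65521


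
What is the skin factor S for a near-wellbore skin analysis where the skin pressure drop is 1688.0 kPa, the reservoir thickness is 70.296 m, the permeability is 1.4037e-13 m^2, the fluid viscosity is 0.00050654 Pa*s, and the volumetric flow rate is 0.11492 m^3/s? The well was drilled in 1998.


S = dP_s * 1000 * 2*pi*k*hr / (q*mu)
S = 1688.0 * 1000 * 2*pi*1.4037e-13*70.296 / (0.11492*0.00050654)
S = 1.7978


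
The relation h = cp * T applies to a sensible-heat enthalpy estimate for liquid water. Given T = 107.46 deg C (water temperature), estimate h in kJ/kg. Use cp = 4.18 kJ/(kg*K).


h = cp * T
h = 4.18 * 107.46
h = 449.18 kJ/kg


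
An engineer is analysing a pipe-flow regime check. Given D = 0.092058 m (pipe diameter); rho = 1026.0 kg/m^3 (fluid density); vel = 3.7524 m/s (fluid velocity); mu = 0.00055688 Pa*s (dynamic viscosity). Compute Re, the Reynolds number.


Re = rho * vel * D / mu
Re = 1026.0 * 3.7524 * 0.092058 / 0.00055688
Re = 6.3644e+05


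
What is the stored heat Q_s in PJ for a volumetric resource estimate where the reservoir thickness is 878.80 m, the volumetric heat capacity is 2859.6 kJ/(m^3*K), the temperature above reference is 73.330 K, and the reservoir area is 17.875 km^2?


Step 1: Vr = A*1e6*hr = 17.875*1e6*878.8 = 1.570855e+10 m^3
Step 2: Q_s = Vr*rhoc*dT/1e12 = 1.570855e+10*2859.6*73.33/1e12 = 3294.0 PJ
Q_s = 3294.0 PJ


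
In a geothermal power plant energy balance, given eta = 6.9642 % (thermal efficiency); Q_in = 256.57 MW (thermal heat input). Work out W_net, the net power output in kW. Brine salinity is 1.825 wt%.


W_net = eta / 100 * Q_in
W_net = 6.9642 / 100 * 256.57
W_net = 17.86805 MW
Convert: 17.86805 MW * 1000.0 = 17868 kW
W_net = 17868 kW


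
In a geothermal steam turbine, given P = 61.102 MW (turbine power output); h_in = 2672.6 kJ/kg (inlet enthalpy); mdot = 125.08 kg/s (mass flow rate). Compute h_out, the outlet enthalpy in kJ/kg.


h_out = h_in - P * 1000 / mdot
h_out = 2672.6 - 61.102 * 1000 / 125.08
h_out = 2184.1 kJ/kg


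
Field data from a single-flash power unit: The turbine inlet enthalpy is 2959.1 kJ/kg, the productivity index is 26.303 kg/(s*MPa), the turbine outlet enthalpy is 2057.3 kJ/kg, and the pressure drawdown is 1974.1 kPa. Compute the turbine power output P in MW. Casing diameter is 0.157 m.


Step 1: mdot = PI * dP / 1000 = 26.303 * 1974.1 / 1000 = 51.92475 kg/s
Step 2: P = mdot*(h_in - h_out)/1000 = 51.92475*(2959.1 - 2057.3)/1000 = 46.826 MW
P = 46.826 MW


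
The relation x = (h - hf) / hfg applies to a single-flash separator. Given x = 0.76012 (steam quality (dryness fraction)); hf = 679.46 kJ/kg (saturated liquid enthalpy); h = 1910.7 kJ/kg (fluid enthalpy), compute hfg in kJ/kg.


hfg = (h - hf) / x
hfg = (1910.7 - 679.46) / 0.76012
hfg = 1619.8 kJ/kg


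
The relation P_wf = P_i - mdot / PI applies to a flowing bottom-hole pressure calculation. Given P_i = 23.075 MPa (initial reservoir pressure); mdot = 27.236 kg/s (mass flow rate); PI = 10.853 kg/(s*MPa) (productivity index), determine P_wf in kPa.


P_wf = P_i - mdot / PI
P_wf = 23.075 - 27.236 / 10.853
P_wf = 20.56546 MPa
Convert: 20.56546 MPa * 1000.0 = 20565 kPa
P_wf = 20565 kPa
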